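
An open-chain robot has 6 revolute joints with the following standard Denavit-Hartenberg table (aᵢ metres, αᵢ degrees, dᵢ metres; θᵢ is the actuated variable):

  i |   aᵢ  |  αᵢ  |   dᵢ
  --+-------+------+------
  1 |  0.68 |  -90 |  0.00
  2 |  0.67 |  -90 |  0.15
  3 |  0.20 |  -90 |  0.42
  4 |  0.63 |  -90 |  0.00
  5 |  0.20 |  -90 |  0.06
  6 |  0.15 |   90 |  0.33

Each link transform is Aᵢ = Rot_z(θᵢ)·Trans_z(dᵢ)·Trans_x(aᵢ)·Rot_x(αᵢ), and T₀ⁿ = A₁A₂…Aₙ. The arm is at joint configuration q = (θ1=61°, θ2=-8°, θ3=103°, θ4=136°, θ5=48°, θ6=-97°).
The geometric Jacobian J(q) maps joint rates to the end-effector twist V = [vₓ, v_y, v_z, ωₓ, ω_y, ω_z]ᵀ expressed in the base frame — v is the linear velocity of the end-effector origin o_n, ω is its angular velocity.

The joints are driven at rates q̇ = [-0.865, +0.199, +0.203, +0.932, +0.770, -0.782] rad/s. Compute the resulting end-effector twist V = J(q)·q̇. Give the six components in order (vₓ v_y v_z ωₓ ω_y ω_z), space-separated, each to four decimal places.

o_n = [0.5411, 1.7423, -0.0652]
J₁: ẑ×o_n = [-1.7423, 0.5411, 0.0000], ω = ẑ
J2: z=[-0.8746, 0.4848, 0.0000] o=[0.3297, 0.5947, 0.0000] → [-0.0316, -0.0570, -1.1062, -0.8746, 0.4848, 0.0000]
J3: z=[0.0675, 0.1217, -0.9903] o=[0.5201, 1.2478, 0.0932] → [0.4704, -0.0101, 0.0308, 0.0675, 0.1217, -0.9903]
J4: z=[-0.6645, -0.7349, -0.1356] o=[0.6973, 1.1654, -0.3289] → [-0.1156, 0.1964, -0.4981, -0.6645, -0.7349, -0.1356]
J5: z=[-0.4684, 0.5510, -0.6906] o=[0.3305, 1.4145, 0.1186] → [0.1250, -0.2316, -0.2696, -0.4684, 0.5510, -0.6906]
J6: z=[0.8773, 0.1979, -0.4372] o=[0.3233, 1.6097, 0.1924] → [0.0070, 0.1308, 0.0732, 0.8773, 0.1979, -0.4372]
V = J·q̇ = [1.5793, -0.5790, -0.9429, -1.8265, -0.2941, -1.3823]

1.5793 -0.5790 -0.9429 -1.8265 -0.2941 -1.3823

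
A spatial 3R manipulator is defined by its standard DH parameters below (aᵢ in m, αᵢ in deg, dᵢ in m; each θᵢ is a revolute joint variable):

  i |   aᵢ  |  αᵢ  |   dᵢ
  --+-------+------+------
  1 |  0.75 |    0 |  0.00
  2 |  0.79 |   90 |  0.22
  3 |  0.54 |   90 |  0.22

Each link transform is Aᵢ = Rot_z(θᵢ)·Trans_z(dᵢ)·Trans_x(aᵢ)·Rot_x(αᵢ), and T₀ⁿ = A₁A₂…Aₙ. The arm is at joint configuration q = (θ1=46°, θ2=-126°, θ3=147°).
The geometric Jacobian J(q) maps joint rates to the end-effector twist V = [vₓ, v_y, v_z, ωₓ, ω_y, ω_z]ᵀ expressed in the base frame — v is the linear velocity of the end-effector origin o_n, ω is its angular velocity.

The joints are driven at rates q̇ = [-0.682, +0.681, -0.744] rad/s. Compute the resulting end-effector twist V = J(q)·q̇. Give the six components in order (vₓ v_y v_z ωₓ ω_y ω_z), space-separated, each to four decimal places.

o_n = [0.3629, 0.1693, 0.5141]
J₁: ẑ×o_n = [-0.1693, 0.3629, 0.0000], ω = ẑ
J2: z=[0.0000, 0.0000, 1.0000] o=[0.5210, 0.5395, 0.0000] → [0.3702, -0.1581, 0.0000, 0.0000, 0.0000, 1.0000]
J3: z=[-0.9848, -0.1736, 0.0000] o=[0.6582, -0.2385, 0.2200] → [-0.0511, 0.2896, -0.4529, -0.9848, -0.1736, 0.0000]
V = J·q̇ = [0.4056, -0.5706, 0.3369, 0.7327, 0.1292, -0.0010]

0.4056 -0.5706 0.3369 0.7327 0.1292 -0.0010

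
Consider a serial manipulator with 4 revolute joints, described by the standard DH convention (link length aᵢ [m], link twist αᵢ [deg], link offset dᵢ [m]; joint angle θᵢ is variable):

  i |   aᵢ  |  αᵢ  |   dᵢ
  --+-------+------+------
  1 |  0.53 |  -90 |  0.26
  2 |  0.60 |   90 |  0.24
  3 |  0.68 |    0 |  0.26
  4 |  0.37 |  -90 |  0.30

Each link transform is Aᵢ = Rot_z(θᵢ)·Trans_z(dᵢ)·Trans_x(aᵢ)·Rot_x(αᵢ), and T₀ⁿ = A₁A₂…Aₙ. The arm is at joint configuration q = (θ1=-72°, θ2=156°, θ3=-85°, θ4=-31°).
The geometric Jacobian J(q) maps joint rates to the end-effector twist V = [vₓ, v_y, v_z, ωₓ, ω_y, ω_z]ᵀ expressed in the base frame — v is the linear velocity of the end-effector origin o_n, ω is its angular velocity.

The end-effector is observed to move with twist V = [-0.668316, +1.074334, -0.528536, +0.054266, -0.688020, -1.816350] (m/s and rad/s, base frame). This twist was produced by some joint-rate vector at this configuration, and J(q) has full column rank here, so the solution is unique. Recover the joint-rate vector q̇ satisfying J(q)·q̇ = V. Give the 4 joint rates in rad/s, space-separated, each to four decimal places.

-0.3090 -0.1610 0.9760 0.6740

o_n = [-0.6384, -0.5267, -0.4538]
J₁: ẑ×o_n = [0.5267, -0.6384, 0.0000], ω = ẑ
J2: z=[0.9511, 0.3090, 0.0000] o=[0.1638, -0.5041, 0.2600] → [-0.2206, 0.6788, 0.2263, 0.9511, 0.3090, 0.0000]
J3: z=[0.1257, -0.3868, -0.9135] o=[0.2227, 0.0914, 0.0160] → [-0.3830, 0.8457, -0.4108, 0.1257, -0.3868, -0.9135]
J4: z=[0.1257, -0.3868, -0.9135] o=[-0.4057, -0.1670, -0.2457] → [-0.2481, 0.2388, -0.1353, 0.1257, -0.3868, -0.9135]
q̇ = J⁺·V = [-0.3090, -0.1610, 0.9760, 0.6740]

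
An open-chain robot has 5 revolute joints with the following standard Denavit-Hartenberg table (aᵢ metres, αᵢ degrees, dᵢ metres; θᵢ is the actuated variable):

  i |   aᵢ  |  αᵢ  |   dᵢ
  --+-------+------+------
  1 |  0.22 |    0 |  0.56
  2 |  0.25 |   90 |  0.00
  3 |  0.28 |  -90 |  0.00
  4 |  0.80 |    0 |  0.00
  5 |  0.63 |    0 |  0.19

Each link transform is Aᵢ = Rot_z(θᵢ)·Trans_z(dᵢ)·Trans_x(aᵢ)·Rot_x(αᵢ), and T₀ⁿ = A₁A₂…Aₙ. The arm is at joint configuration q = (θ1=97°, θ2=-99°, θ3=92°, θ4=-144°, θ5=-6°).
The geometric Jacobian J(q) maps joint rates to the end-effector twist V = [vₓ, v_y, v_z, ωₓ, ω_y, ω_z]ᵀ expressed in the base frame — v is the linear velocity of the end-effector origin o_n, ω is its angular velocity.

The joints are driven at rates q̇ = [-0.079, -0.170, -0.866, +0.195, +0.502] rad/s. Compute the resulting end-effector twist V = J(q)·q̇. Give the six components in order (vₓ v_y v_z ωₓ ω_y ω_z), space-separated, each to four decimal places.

o_n = [0.0377, -0.5696, -0.3589]
J₁: ẑ×o_n = [0.5696, 0.0377, -0.0000], ω = ẑ
J2: z=[0.0000, 0.0000, 1.0000] o=[-0.0268, 0.2184, 0.5600] → [0.7880, 0.0645, -0.0000, 0.0000, 0.0000, 1.0000]
J3: z=[-0.0349, -0.9994, 0.0000] o=[0.2230, 0.2096, 0.5600] → [0.9183, -0.0321, -0.1580, -0.0349, -0.9994, 0.0000]
J4: z=[-0.9988, 0.0349, -0.0349] o=[0.2133, 0.2100, 0.8398] → [-0.0690, -1.1911, 0.7847, -0.9988, 0.0349, -0.0349]
J5: z=[-0.9988, 0.0349, -0.0349] o=[0.2194, -0.2608, 0.1930] → [-0.0300, -0.5449, 0.3148, -0.9988, 0.0349, -0.0349]
V = J·q̇ = [-1.0028, -0.4920, 0.4479, -0.6659, 0.8898, -0.2733]

-1.0028 -0.4920 0.4479 -0.6659 0.8898 -0.2733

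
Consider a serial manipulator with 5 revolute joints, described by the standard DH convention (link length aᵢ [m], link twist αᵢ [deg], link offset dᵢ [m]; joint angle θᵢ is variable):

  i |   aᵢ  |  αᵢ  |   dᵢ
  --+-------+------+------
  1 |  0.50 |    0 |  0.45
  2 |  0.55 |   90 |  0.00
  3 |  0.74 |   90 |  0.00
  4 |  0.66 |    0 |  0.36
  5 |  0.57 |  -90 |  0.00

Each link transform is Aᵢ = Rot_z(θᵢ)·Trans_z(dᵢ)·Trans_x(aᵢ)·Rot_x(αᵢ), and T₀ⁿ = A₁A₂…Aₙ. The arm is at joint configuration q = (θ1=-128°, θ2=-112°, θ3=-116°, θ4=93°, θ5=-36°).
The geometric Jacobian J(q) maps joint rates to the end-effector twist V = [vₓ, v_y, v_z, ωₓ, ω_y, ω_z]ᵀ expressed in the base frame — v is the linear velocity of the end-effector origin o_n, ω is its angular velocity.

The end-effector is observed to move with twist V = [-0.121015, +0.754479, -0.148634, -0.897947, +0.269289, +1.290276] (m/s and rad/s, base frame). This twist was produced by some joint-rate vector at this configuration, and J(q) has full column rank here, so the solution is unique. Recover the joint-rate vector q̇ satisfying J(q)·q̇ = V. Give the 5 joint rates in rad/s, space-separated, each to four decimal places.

0.7170 0.9060 -0.6430 -0.5350 -0.2240

o_n = [0.7864, -0.0150, -0.3053]
J₁: ẑ×o_n = [0.0150, 0.7864, -0.0000], ω = ẑ
J2: z=[0.0000, 0.0000, 1.0000] o=[-0.3078, -0.3940, 0.4500] → [-0.3790, 1.0942, 0.0000, 0.0000, 0.0000, 1.0000]
J3: z=[0.8660, 0.5000, 0.0000] o=[-0.5828, 0.0823, 0.4500] → [-0.3776, 0.6541, -0.7689, 0.8660, 0.5000, 0.0000]
J4: z=[0.4494, -0.7784, 0.4384] o=[-0.4206, -0.1986, -0.2151] → [-0.0103, 0.5697, 1.0221, 0.4494, -0.7784, 0.4384]
J5: z=[0.4494, -0.7784, 0.4384] o=[0.3044, -0.1362, -0.0262] → [0.1641, 0.3367, 0.4297, 0.4494, -0.7784, 0.4384]
q̇ = J⁺·V = [0.7170, 0.9060, -0.6430, -0.5350, -0.2240]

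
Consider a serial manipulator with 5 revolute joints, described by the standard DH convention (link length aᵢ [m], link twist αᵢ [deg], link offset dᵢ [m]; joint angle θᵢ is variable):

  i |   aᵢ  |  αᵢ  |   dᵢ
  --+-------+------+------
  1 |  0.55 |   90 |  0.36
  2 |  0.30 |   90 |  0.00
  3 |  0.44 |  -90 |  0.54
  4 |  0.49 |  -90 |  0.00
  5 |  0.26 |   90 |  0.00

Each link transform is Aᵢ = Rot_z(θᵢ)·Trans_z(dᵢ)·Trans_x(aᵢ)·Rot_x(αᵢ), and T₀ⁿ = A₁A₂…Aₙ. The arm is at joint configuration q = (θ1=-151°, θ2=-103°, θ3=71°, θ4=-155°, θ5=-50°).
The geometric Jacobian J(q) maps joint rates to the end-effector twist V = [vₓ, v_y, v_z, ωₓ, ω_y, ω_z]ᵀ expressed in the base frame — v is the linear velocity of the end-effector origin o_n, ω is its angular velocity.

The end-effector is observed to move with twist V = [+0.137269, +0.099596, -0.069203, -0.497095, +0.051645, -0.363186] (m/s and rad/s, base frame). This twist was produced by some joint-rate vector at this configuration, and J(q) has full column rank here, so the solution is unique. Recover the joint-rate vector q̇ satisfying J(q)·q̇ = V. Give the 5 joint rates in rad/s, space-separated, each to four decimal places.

-0.5690 0.1380 -0.4490 0.3250 0.1060

o_n = [0.2677, 0.0544, 0.4845]
J₁: ẑ×o_n = [-0.0544, 0.2677, 0.0000], ω = ẑ
J2: z=[-0.4848, 0.8746, 0.0000] o=[-0.4810, -0.2666, 0.3600] → [0.1089, 0.0603, -0.8105, -0.4848, 0.8746, 0.0000]
J3: z=[0.8522, 0.4724, 0.2250] o=[-0.4220, -0.2339, 0.0677] → [0.1320, -0.2000, -0.0801, 0.8522, 0.4724, 0.2250]
J4: z=[-0.3439, 0.1816, 0.9213] o=[-0.1353, 0.4006, 0.0496] → [0.3980, 0.5209, 0.0459, -0.3439, 0.1816, 0.9213]
J5: z=[0.6057, 0.7926, 0.0698] o=[0.2163, 0.1155, 0.2370] → [0.2004, -0.1463, -0.0778, 0.6057, 0.7926, 0.0698]
q̇ = J⁺·V = [-0.5690, 0.1380, -0.4490, 0.3250, 0.1060]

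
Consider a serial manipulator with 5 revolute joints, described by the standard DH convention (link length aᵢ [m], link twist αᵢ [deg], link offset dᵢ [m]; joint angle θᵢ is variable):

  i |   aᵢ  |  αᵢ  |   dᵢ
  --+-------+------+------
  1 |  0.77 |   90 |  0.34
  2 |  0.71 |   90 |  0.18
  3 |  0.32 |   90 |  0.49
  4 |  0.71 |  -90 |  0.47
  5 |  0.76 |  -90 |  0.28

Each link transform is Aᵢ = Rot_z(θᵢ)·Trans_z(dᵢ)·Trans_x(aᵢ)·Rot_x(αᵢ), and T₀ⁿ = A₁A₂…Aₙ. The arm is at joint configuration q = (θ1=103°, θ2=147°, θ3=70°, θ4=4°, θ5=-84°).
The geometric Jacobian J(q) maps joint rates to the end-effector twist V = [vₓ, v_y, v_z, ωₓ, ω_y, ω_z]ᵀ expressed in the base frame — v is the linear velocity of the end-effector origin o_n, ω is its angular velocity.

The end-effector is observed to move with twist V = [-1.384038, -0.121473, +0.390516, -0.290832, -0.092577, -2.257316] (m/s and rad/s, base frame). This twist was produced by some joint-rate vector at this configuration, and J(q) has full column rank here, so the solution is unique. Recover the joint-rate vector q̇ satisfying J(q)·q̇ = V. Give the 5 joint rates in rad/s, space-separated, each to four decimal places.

-0.7870 -0.6610 -0.2670 -0.8550 -0.9820

o_n = [0.9103, -0.4617, 2.2481]
J₁: ẑ×o_n = [0.4617, 0.9103, -0.0000], ω = ẑ
J2: z=[0.9744, 0.2250, 0.0000] o=[-0.1732, 0.7503, 0.3400] → [0.4292, -1.8592, -1.4246, 0.9744, 0.2250, 0.0000]
J3: z=[-0.1225, 0.5307, 0.8387] o=[0.1361, 0.2106, 0.7267] → [1.3712, 0.8357, -0.3285, -0.1225, 0.5307, 0.8387]
J4: z=[-0.1560, -0.8448, 0.5118] o=[0.3897, 0.4488, 1.1973] → [-0.4218, 0.4303, 0.5818, -0.1560, -0.8448, 0.5118]
J5: z=[-0.1906, 0.5341, 0.8236] o=[1.0046, 0.0298, 1.6113] → [0.7449, 0.0437, 0.1440, -0.1906, 0.5341, 0.8236]
q̇ = J⁺·V = [-0.7870, -0.6610, -0.2670, -0.8550, -0.9820]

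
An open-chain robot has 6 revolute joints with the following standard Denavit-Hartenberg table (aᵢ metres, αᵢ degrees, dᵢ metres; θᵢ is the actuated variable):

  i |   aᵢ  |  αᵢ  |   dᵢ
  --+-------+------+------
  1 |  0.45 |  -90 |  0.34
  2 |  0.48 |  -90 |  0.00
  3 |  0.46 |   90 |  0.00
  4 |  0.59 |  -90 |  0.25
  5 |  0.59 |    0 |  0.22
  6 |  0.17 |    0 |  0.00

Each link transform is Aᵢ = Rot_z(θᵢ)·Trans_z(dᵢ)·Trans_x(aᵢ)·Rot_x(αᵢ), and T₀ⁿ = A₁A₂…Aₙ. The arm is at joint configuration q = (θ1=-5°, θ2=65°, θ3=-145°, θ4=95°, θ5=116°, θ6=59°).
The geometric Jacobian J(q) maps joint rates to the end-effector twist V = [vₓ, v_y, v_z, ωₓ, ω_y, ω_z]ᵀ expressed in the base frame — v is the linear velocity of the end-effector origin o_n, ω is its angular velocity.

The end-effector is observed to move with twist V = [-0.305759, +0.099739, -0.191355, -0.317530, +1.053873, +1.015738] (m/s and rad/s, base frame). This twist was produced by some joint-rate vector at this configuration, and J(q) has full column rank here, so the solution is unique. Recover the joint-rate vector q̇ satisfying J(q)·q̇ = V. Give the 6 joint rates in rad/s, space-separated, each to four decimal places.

-0.1460 0.8600 -0.2170 0.5700 -0.2500 -0.8510

o_n = [0.5474, 0.3253, -0.1402]
J₁: ẑ×o_n = [-0.3253, 0.5474, 0.0000], ω = ẑ
J2: z=[0.0872, 0.9962, 0.0000] o=[0.4483, -0.0392, 0.3400] → [-0.4784, 0.0419, -0.0670, 0.0872, 0.9962, 0.0000]
J3: z=[-0.9029, 0.0790, -0.4226] o=[0.6504, -0.0569, -0.0950] → [0.1580, 0.0027, -0.3369, -0.9029, 0.0790, -0.4226]
J4: z=[-0.3129, -0.7949, 0.5198] o=[0.5147, 0.2198, 0.2465] → [0.2526, -0.1040, -0.0070, -0.3129, -0.7949, 0.5198]
J5: z=[0.3724, -0.6062, -0.7027] o=[-0.0790, 0.0366, 0.0899] → [0.3424, -0.3545, 0.4873, 0.3724, -0.6062, -0.7027]
J6: z=[0.3724, -0.6062, -0.7027] o=[0.3948, 0.3180, -0.2148] → [-0.0400, -0.1350, 0.0952, 0.3724, -0.6062, -0.7027]
q̇ = J⁺·V = [-0.1460, 0.8600, -0.2170, 0.5700, -0.2500, -0.8510]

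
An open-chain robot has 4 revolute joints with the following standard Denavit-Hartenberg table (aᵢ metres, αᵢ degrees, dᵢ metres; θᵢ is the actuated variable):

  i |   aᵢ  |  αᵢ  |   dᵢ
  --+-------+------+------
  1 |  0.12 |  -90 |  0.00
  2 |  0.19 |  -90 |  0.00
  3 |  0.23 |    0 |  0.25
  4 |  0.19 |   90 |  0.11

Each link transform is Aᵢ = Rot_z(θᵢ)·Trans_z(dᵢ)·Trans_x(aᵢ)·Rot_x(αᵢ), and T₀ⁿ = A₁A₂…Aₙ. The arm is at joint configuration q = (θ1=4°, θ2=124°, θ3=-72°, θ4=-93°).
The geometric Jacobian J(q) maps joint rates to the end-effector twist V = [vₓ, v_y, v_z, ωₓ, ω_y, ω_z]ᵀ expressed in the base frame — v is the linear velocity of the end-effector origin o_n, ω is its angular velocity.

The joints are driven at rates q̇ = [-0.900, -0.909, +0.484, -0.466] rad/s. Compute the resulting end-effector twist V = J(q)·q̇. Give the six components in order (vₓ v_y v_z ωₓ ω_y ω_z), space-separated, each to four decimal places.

0.0450 0.1721 -0.3992 0.0485 -0.9078 -0.8899

o_n = [-0.2400, 0.2518, 0.1370]
J₁: ẑ×o_n = [-0.2518, -0.2400, 0.0000], ω = ẑ
J2: z=[-0.0698, 0.9976, 0.0000] o=[0.1197, 0.0084, 0.0000] → [0.1367, 0.0096, 0.3418, -0.0698, 0.9976, 0.0000]
J3: z=[-0.8270, -0.0578, 0.5592] o=[0.0137, 0.0010, -0.1575] → [-0.1573, 0.1017, -0.2221, -0.8270, -0.0578, 0.5592]
J4: z=[-0.8270, -0.0578, 0.5592] o=[-0.2479, 0.2019, -0.0766] → [-0.0402, 0.1812, -0.0408, -0.8270, -0.0578, 0.5592]
V = J·q̇ = [0.0450, 0.1721, -0.3992, 0.0485, -0.9078, -0.8899]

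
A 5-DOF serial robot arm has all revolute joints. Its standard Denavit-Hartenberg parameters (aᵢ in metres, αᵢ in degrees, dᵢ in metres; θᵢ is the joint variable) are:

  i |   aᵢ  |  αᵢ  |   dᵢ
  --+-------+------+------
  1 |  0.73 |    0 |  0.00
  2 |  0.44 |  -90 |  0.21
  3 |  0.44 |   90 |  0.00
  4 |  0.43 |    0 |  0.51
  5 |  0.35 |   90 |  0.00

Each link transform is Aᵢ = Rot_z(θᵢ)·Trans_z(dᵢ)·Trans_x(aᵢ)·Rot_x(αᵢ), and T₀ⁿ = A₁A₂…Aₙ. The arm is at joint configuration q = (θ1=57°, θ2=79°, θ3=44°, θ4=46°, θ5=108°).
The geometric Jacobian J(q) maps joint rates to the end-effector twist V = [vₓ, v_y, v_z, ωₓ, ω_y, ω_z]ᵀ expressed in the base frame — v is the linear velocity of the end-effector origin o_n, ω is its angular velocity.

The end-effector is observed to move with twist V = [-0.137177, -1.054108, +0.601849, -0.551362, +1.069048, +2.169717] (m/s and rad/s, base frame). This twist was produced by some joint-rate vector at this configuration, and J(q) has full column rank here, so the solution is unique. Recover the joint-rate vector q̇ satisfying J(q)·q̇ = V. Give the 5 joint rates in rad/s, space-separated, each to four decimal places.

0.2960 0.6940 -0.3860 0.8030 0.8370

o_n = [-0.7147, 1.0430, 0.2822]
J₁: ẑ×o_n = [-1.0430, -0.7147, 0.0000], ω = ẑ
J2: z=[0.0000, 0.0000, 1.0000] o=[0.3976, 0.6122, 0.0000] → [-0.4308, -1.1123, 0.0000, 0.0000, 0.0000, 1.0000]
J3: z=[-0.6947, -0.7193, 0.0000] o=[0.0811, 0.9179, 0.2100] → [-0.0520, 0.0502, -0.6594, -0.6947, -0.7193, 0.0000]
J4: z=[-0.4997, 0.4826, 0.7193] o=[-0.1466, 1.1377, -0.0956] → [0.2505, -0.2198, 0.3215, -0.4997, 0.4826, 0.7193]
J5: z=[-0.4997, 0.4826, 0.7193] o=[-0.7709, 1.3106, 0.0637] → [0.2979, 0.1496, 0.1066, -0.4997, 0.4826, 0.7193]
q̇ = J⁺·V = [0.2960, 0.6940, -0.3860, 0.8030, 0.8370]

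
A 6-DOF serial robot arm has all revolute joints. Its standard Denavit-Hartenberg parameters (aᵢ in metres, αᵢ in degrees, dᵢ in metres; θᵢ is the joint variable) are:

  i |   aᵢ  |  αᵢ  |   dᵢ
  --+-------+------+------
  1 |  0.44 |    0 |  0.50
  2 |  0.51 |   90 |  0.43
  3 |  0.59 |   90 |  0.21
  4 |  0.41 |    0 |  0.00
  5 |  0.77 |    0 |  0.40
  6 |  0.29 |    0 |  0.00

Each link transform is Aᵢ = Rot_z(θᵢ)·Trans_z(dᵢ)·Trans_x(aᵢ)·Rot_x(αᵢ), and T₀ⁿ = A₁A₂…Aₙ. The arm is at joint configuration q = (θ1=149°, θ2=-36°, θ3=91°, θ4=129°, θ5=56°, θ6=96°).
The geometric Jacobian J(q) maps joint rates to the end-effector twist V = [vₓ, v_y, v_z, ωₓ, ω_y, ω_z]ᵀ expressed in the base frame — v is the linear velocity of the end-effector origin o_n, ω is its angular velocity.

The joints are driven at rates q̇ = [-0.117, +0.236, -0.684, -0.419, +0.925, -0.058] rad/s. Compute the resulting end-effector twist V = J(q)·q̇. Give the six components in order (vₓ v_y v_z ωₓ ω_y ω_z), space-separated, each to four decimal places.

o_n = [-0.5725, 1.1394, 0.5573]
J₁: ẑ×o_n = [-1.1394, -0.5725, 0.0000], ω = ẑ
J2: z=[0.0000, 0.0000, 1.0000] o=[-0.3772, 0.2266, 0.5000] → [-0.9128, -0.1953, 0.0000, 0.0000, 0.0000, 1.0000]
J3: z=[0.9205, 0.3907, 0.0000] o=[-0.5764, 0.6961, 0.9300] → [-0.1456, 0.3431, 0.4066, 0.9205, 0.3907, 0.0000]
J4: z=[-0.3907, 0.9204, 0.0175] o=[-0.3791, 0.7686, 1.5199] → [-0.8924, -0.3794, 0.0331, -0.3907, 0.9204, 0.0175]
J5: z=[-0.3907, 0.9204, 0.0175] o=[-0.0876, 0.8973, 1.2619] → [-0.6528, -0.2837, 0.3517, -0.3907, 0.9204, 0.0175]
J6: z=[-0.3907, 0.9204, 0.0175] o=[-0.3108, 1.2515, 0.5020] → [0.0529, 0.0170, 0.2846, -0.3907, 0.9204, 0.0175]
V = J·q̇ = [-0.2154, -0.3183, 0.0169, -0.8046, 0.1451, 0.1268]

-0.2154 -0.3183 0.0169 -0.8046 0.1451 0.1268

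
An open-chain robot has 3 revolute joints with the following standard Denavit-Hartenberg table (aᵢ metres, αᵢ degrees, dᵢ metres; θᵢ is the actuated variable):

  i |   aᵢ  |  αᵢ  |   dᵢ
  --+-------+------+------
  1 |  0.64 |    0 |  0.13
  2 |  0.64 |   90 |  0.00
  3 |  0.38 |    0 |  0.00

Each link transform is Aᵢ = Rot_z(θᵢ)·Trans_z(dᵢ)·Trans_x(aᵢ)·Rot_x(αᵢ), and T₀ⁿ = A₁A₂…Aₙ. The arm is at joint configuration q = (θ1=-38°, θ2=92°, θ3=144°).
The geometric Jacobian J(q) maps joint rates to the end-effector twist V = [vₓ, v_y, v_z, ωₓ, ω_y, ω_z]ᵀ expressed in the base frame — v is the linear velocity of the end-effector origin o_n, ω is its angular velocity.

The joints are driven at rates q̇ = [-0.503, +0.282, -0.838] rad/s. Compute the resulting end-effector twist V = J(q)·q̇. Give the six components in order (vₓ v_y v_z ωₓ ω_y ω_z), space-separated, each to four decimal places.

-0.0287 -0.1455 0.2576 -0.6780 0.4926 -0.2210

o_n = [0.6998, -0.1250, 0.3534]
J₁: ẑ×o_n = [0.1250, 0.6998, -0.0000], ω = ẑ
J2: z=[0.0000, 0.0000, 1.0000] o=[0.5043, -0.3940, 0.1300] → [-0.2691, 0.1955, 0.0000, 0.0000, 0.0000, 1.0000]
J3: z=[0.8090, -0.5878, 0.0000] o=[0.8805, 0.1237, 0.1300] → [-0.1313, -0.1807, -0.3074, 0.8090, -0.5878, 0.0000]
V = J·q̇ = [-0.0287, -0.1455, 0.2576, -0.6780, 0.4926, -0.2210]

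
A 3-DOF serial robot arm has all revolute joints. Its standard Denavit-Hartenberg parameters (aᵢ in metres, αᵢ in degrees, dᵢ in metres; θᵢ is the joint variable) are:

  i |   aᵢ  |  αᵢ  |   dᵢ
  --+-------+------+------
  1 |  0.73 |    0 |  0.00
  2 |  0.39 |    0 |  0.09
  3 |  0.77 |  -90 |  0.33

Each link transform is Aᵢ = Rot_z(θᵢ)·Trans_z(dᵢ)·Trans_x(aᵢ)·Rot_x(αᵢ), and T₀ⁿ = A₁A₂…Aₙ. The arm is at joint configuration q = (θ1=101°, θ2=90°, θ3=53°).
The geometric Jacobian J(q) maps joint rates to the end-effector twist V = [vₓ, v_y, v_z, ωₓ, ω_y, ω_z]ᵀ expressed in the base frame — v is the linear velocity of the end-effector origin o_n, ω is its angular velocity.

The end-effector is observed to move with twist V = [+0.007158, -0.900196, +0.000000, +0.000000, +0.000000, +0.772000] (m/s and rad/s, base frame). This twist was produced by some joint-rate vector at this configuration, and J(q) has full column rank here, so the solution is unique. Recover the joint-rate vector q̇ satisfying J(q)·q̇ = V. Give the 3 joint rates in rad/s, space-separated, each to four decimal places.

o_n = [-0.8597, -0.0499, 0.4200]
J₁: ẑ×o_n = [0.0499, -0.8597, 0.0000], ω = ẑ
J2: z=[0.0000, 0.0000, 1.0000] o=[-0.1393, 0.7166, 0.0000] → [0.7665, -0.7204, 0.0000, 0.0000, 0.0000, 1.0000]
J3: z=[0.0000, 0.0000, 1.0000] o=[-0.5221, 0.6422, 0.0900] → [0.6921, -0.3375, 0.0000, 0.0000, 0.0000, 1.0000]
q̇ = J⁺·V = [0.8760, 0.4760, -0.5800]

0.8760 0.4760 -0.5800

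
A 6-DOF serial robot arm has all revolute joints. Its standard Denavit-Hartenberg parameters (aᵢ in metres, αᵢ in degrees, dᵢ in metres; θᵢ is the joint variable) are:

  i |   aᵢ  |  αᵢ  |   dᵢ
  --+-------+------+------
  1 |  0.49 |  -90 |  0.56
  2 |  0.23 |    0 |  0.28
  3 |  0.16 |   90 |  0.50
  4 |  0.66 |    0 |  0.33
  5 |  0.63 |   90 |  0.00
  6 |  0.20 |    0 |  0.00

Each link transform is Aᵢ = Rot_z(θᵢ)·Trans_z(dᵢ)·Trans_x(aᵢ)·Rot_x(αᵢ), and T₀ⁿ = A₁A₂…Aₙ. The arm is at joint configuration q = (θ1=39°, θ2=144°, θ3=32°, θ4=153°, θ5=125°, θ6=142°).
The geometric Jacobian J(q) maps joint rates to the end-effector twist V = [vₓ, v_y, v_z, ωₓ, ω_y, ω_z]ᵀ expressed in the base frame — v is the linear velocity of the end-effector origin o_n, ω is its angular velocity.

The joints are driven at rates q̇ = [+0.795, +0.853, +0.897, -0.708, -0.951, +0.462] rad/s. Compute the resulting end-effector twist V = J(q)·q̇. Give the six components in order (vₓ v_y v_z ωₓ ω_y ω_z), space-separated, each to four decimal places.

o_n = [0.1566, 0.9141, -0.0019]
J₁: ẑ×o_n = [-0.9141, 0.1566, 0.0000], ω = ẑ
J2: z=[-0.6293, 0.7771, 0.0000] o=[0.3808, 0.3084, 0.5600] → [-0.4367, -0.3536, -0.2070, -0.6293, 0.7771, 0.0000]
J3: z=[-0.6293, 0.7771, 0.0000] o=[0.0600, 0.4089, 0.4248] → [-0.3317, -0.2686, -0.3930, -0.6293, 0.7771, 0.0000]
J4: z=[0.0542, 0.0439, -0.9976] o=[-0.3787, 0.6970, 0.4136] → [0.1983, -0.5115, -0.0117, 0.0542, 0.0439, -0.9976]
J5: z=[0.0542, 0.0439, -0.9976] o=[-0.0935, 1.3135, 0.1255] → [-0.4040, -0.2426, -0.0326, 0.0542, 0.0439, -0.9976]
J6: z=[0.8553, 0.5135, 0.0691] o=[0.2311, 0.7736, 0.1194] → [-0.0720, 0.0986, 0.1584, 0.8553, 0.5135, 0.0691]
V = J·q̇ = [-1.1862, 0.2203, -0.4166, -0.7961, 1.5244, 2.4819]

-1.1862 0.2203 -0.4166 -0.7961 1.5244 2.4819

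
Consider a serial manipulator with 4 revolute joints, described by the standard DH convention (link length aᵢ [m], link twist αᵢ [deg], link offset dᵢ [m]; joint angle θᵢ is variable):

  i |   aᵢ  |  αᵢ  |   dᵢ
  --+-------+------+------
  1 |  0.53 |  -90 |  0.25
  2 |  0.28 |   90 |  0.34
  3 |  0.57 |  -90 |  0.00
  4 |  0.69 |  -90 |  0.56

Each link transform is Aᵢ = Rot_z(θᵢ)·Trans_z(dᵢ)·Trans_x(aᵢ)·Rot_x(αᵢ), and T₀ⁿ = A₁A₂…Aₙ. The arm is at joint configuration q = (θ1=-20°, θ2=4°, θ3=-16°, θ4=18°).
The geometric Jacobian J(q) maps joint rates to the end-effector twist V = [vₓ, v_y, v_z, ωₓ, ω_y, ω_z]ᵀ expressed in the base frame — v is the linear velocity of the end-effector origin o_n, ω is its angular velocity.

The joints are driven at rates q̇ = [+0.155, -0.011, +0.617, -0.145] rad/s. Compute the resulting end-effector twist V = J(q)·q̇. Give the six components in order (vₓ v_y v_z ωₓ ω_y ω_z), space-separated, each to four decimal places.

o_n = [2.1810, -0.2188, -0.0752]
J₁: ẑ×o_n = [0.2188, 2.1810, -0.0000], ω = ẑ
J2: z=[0.3420, 0.9397, 0.0000] o=[0.4980, -0.1813, 0.2500] → [-0.3056, 0.1112, -1.5943, 0.3420, 0.9397, 0.0000]
J3: z=[0.0655, -0.0239, 0.9976] o=[0.8768, 0.0427, 0.2305] → [0.2682, 1.3210, 0.0140, 0.0655, -0.0239, 0.9976]
J4: z=[0.5872, 0.8092, -0.0192] o=[1.3367, -0.2919, 0.1922] → [-0.2150, 0.1408, -0.6403, 0.5872, 0.8092, -0.0192]
V = J·q̇ = [0.2339, 1.1315, 0.1190, -0.0485, -0.1424, 0.7733]

0.2339 1.1315 0.1190 -0.0485 -0.1424 0.7733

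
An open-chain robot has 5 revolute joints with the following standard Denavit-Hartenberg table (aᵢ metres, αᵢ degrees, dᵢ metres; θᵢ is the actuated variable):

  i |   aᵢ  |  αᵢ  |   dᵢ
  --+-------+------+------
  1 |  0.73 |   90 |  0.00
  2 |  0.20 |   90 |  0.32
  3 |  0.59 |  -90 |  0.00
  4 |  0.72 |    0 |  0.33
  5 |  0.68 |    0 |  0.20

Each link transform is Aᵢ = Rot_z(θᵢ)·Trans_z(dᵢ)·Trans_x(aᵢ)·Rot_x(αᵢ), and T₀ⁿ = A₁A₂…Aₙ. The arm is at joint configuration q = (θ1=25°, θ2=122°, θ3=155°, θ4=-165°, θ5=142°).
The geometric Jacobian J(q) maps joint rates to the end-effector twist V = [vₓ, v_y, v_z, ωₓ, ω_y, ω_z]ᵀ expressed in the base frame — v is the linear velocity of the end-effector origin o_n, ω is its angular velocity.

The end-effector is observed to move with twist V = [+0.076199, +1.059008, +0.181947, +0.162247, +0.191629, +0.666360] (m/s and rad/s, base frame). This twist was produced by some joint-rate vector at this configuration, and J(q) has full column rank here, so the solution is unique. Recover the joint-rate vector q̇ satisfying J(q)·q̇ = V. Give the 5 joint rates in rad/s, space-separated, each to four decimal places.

o_n = [1.2723, 0.5275, -0.1808]
J₁: ẑ×o_n = [-0.5275, 1.2723, 0.0000], ω = ẑ
J2: z=[0.4226, -0.9063, 0.0000] o=[0.6616, 0.3085, 0.0000] → [0.1639, 0.0764, 0.6460, 0.4226, -0.9063, 0.0000]
J3: z=[0.7686, 0.3584, 0.5299] o=[0.7008, -0.0263, 0.1696] → [-0.4191, 0.5722, 0.2208, 0.7686, 0.3584, 0.5299]
J4: z=[-0.1801, 0.9160, -0.3584] o=[1.0630, -0.1325, -0.2839] → [0.3309, -0.0565, -0.3106, -0.1801, 0.9160, -0.3584]
J5: z=[-0.1801, 0.9160, -0.3584] o=[0.7199, 0.3618, 0.2311] → [-0.3180, -0.2722, -0.5359, -0.1801, 0.9160, -0.3584]
q̇ = J⁺·V = [0.6350, 0.0970, 0.2100, 0.8540, -0.6310]

0.6350 0.0970 0.2100 0.8540 -0.6310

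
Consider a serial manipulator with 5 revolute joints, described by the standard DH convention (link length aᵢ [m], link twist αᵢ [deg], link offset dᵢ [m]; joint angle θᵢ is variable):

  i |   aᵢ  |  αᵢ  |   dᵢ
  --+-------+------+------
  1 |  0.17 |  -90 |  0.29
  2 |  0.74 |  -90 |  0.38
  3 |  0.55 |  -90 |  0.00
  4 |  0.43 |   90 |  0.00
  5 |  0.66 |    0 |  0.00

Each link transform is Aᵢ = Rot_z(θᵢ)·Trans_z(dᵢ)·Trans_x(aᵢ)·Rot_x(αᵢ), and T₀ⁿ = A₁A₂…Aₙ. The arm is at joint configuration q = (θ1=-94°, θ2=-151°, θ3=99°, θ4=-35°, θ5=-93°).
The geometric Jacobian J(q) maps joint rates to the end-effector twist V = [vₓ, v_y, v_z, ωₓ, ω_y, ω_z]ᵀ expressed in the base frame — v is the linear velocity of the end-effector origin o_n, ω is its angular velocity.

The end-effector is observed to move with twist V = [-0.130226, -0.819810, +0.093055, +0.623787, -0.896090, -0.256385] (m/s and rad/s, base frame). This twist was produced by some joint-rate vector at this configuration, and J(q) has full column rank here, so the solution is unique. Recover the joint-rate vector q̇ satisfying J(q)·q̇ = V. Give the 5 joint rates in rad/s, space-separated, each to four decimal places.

-0.3930 0.7180 0.7300 0.6640 -0.2420

o_n = [-0.5279, 0.8559, 1.0965]
J₁: ẑ×o_n = [-0.8559, -0.5279, 0.0000], ω = ẑ
J2: z=[0.9976, -0.0698, 0.0000] o=[-0.0119, -0.1696, 0.2900] → [-0.0563, -0.8045, 0.9870, 0.9976, -0.0698, 0.0000]
J3: z=[-0.0338, -0.4836, 0.8746] o=[0.4124, 0.4495, 0.6488] → [-0.5720, -0.8072, -0.4685, -0.0338, -0.4836, 0.8746]
J4: z=[0.0958, -0.8727, -0.4788] o=[-0.1348, 0.4124, 0.6070] → [-0.2147, 0.1413, -0.3005, 0.0958, -0.8727, -0.4788]
J5: z=[0.5429, -0.3574, 0.7599] o=[-0.4935, 0.2693, 0.7960] → [-0.5532, -0.1892, 0.3062, 0.5429, -0.3574, 0.7599]
q̇ = J⁺·V = [-0.3930, 0.7180, 0.7300, 0.6640, -0.2420]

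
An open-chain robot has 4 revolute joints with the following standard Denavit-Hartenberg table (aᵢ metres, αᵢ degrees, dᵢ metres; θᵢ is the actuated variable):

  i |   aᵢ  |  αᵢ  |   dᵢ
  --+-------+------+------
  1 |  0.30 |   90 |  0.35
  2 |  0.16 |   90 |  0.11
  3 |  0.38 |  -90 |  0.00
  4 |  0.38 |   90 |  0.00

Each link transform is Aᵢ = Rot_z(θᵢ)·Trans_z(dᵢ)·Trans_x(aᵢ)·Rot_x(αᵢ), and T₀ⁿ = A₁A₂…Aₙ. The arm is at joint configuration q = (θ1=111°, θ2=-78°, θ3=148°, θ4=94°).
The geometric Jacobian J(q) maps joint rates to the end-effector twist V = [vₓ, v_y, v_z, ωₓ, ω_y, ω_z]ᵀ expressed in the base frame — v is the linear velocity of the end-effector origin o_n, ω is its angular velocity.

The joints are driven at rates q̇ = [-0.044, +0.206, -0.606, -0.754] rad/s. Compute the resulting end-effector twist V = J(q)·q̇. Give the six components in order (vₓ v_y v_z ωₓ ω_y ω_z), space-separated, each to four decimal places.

0.3606 0.0691 0.2006 0.5471 0.9339 -0.3088

o_n = [0.0476, 0.7057, 0.5655]
J₁: ẑ×o_n = [-0.7057, 0.0476, 0.0000], ω = ẑ
J2: z=[0.9336, 0.3584, 0.0000] o=[-0.1075, 0.2801, 0.3500] → [0.0772, -0.2012, 0.3417, 0.9336, 0.3584, 0.0000]
J3: z=[0.3505, -0.9132, -0.2079] o=[-0.0167, 0.3506, 0.1935] → [-0.2659, -0.1438, 0.1832, 0.3505, -0.9132, -0.2079]
J4: z=[-0.7522, -0.4068, 0.5183] o=[0.1953, 0.3602, 0.5087] → [-0.2022, -0.0338, -0.3200, -0.7522, -0.4068, 0.5183]
V = J·q̇ = [0.3606, 0.0691, 0.2006, 0.5471, 0.9339, -0.3088]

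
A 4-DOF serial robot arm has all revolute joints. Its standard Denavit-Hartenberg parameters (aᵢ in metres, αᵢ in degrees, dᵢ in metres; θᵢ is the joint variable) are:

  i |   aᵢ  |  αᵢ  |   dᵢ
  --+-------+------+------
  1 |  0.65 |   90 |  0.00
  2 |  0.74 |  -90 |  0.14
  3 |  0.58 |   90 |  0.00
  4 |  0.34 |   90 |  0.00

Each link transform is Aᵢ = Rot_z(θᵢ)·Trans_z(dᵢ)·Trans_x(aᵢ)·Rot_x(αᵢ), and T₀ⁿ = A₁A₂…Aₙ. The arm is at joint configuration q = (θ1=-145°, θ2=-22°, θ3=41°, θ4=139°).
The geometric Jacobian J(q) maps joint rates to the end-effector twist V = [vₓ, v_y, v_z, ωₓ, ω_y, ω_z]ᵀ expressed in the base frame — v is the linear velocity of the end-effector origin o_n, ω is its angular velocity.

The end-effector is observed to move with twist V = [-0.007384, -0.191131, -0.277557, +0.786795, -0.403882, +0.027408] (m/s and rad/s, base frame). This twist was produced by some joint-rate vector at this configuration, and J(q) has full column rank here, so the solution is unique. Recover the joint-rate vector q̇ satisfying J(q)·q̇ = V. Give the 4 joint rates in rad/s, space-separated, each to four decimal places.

o_n = [-1.3069, -1.0032, -0.1618]
J₁: ẑ×o_n = [1.0032, -1.3069, 0.0000], ω = ẑ
J2: z=[-0.5736, 0.8192, 0.0000] o=[-0.5324, -0.3728, 0.0000] → [-0.1326, -0.0928, 0.9960, -0.5736, 0.8192, 0.0000]
J3: z=[-0.3069, -0.2149, 0.9272] o=[-1.1748, -0.6517, -0.2772] → [0.3011, -0.0871, 0.0795, -0.3069, -0.2149, 0.9272]
J4: z=[-0.9312, 0.2693, -0.2458] o=[-1.2890, -1.1962, -0.4412] → [0.1227, 0.2645, -0.1749, -0.9312, 0.2693, -0.2458]
q̇ = J⁺·V = [0.0720, -0.3610, -0.1960, -0.5580]

0.0720 -0.3610 -0.1960 -0.5580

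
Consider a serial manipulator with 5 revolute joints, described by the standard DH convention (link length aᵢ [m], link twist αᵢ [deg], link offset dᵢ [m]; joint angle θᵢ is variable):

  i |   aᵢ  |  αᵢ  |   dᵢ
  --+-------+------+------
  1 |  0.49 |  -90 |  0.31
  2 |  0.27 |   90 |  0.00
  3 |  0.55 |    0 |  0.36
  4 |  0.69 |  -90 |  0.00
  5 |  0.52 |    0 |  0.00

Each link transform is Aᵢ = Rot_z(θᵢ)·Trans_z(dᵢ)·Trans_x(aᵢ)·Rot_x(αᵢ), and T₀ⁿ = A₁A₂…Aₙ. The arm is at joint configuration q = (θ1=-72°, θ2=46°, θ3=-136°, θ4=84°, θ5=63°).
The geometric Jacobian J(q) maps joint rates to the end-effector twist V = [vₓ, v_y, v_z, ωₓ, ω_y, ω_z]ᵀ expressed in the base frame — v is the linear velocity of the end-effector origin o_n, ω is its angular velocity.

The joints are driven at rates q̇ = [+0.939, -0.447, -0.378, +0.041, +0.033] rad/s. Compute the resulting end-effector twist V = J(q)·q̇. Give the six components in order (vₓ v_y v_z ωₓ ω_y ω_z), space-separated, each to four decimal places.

o_n = [-0.8335, -1.0326, -0.0815]
J₁: ẑ×o_n = [1.0326, -0.8335, 0.0000], ω = ẑ
J2: z=[0.9511, 0.3090, 0.0000] o=[0.1514, -0.4660, 0.3100] → [-0.1210, 0.3724, -0.2345, 0.9511, 0.3090, 0.0000]
J3: z=[0.2223, -0.6841, 0.6947] o=[0.2094, -0.6444, 0.1158] → [0.4046, -0.6806, -0.7998, 0.2223, -0.6841, 0.6947]
J4: z=[0.2223, -0.6841, 0.6947] o=[-0.1589, -0.7474, 0.6505] → [0.6989, -0.3059, -0.5249, 0.2223, -0.6841, 0.6947]
J5: z=[0.7547, -0.3304, -0.5668] o=[-0.5848, -1.1960, 0.3449] → [0.2335, 0.4628, 0.0412, 0.7547, -0.3304, -0.5668]
V = J·q̇ = [0.9071, -0.6891, 0.3870, -0.4751, 0.0815, 0.6862]

0.9071 -0.6891 0.3870 -0.4751 0.0815 0.6862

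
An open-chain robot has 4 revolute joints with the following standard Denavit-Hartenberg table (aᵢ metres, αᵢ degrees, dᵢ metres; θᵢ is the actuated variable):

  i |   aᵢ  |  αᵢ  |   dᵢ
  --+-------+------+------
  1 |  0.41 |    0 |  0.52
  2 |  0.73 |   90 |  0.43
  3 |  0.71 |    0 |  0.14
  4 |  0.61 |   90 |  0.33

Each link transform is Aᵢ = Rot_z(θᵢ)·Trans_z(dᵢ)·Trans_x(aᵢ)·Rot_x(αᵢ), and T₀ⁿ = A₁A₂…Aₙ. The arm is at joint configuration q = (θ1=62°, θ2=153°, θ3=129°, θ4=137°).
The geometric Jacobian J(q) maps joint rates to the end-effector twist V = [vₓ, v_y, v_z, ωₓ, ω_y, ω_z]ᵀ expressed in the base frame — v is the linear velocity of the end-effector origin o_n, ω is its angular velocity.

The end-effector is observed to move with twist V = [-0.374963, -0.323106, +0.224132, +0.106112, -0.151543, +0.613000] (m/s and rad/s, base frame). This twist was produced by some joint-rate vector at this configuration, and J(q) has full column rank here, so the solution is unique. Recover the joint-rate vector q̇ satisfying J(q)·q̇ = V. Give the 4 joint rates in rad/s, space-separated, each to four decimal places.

0.2680 0.3450 -0.4840 0.2990

o_n = [-0.2742, 0.6090, 0.8933]
J₁: ẑ×o_n = [-0.6090, -0.2742, 0.0000], ω = ẑ
J2: z=[0.0000, 0.0000, 1.0000] o=[0.1925, 0.3620, 0.5200] → [-0.2470, -0.4667, 0.0000, 0.0000, 0.0000, 1.0000]
J3: z=[-0.5736, 0.8192, 0.0000] o=[-0.4055, -0.0567, 0.9500] → [-0.0465, -0.0325, -0.4894, -0.5736, 0.8192, 0.0000]
J4: z=[-0.5736, 0.8192, 0.0000] o=[-0.1198, 0.3143, 1.5018] → [-0.4985, -0.3490, -0.0426, -0.5736, 0.8192, 0.0000]
q̇ = J⁺·V = [0.2680, 0.3450, -0.4840, 0.2990]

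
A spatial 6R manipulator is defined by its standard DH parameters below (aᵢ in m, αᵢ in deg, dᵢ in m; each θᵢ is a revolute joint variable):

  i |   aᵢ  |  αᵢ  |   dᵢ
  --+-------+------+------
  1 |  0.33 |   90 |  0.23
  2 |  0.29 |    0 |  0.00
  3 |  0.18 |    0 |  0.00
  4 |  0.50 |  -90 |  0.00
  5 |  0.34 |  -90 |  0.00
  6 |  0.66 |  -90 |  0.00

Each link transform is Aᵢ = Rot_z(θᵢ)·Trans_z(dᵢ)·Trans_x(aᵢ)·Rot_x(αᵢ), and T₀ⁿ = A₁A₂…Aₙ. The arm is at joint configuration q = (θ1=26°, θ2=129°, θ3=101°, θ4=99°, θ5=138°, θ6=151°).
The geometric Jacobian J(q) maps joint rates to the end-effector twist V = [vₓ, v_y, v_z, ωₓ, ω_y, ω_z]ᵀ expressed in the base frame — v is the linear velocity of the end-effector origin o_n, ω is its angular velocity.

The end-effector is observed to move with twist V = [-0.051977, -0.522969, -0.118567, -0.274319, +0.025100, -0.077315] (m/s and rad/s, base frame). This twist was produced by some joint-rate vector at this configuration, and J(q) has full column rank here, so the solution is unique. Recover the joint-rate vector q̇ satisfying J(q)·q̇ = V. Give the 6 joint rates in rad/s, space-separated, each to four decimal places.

o_n = [0.4711, 0.0531, -0.3051]
J₁: ẑ×o_n = [-0.0531, 0.4711, 0.0000], ω = ẑ
J2: z=[0.4384, -0.8988, 0.0000] o=[0.2966, 0.1447, 0.2300] → [0.4810, 0.2346, 0.1167, 0.4384, -0.8988, 0.0000]
J3: z=[0.4384, -0.8988, 0.0000] o=[0.1326, 0.0647, 0.4554] → [0.6835, 0.3334, 0.2992, 0.4384, -0.8988, 0.0000]
J4: z=[0.4384, -0.8988, 0.0000] o=[0.0286, 0.0139, 0.3175] → [0.5596, 0.2729, 0.4149, 0.4384, -0.8988, 0.0000]
J5: z=[0.4629, 0.2258, 0.8572] o=[0.4138, 0.2018, 0.0600] → [0.0450, 0.2181, -0.0818, 0.4629, 0.2258, 0.8572]
J6: z=[-0.1897, -0.9194, 0.3446] o=[0.1194, 0.3114, 0.1901] → [0.5443, 0.0272, 0.3723, -0.1897, -0.9194, 0.3446]
q̇ = J⁺·V = [-0.7870, 0.5620, -0.8110, -0.5240, 0.4870, 0.8480]

-0.7870 0.5620 -0.8110 -0.5240 0.4870 0.8480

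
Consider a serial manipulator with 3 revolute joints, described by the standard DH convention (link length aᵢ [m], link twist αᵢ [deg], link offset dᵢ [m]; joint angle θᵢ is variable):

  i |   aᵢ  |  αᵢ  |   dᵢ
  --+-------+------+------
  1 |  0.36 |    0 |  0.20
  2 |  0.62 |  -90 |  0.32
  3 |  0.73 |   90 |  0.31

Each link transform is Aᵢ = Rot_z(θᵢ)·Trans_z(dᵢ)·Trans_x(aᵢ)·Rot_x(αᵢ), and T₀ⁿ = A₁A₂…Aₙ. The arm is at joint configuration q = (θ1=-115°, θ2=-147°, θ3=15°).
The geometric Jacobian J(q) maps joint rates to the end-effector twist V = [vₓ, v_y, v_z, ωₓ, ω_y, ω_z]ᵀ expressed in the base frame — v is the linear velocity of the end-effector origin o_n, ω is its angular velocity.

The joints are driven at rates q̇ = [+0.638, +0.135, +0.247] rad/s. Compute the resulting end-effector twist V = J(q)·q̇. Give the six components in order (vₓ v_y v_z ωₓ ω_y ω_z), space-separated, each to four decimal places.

o_n = [-0.6435, 0.9428, 0.3311]
J₁: ẑ×o_n = [-0.9428, -0.6435, 0.0000], ω = ẑ
J2: z=[0.0000, 0.0000, 1.0000] o=[-0.1521, -0.3263, 0.2000] → [-1.2691, -0.4914, 0.0000, 0.0000, 0.0000, 1.0000]
J3: z=[-0.9903, -0.1392, 0.0000] o=[-0.2384, 0.2877, 0.5200] → [0.0263, -0.1871, -0.7051, -0.9903, -0.1392, 0.0000]
V = J·q̇ = [-0.7663, -0.5231, -0.1742, -0.2446, -0.0344, 0.7730]

-0.7663 -0.5231 -0.1742 -0.2446 -0.0344 0.7730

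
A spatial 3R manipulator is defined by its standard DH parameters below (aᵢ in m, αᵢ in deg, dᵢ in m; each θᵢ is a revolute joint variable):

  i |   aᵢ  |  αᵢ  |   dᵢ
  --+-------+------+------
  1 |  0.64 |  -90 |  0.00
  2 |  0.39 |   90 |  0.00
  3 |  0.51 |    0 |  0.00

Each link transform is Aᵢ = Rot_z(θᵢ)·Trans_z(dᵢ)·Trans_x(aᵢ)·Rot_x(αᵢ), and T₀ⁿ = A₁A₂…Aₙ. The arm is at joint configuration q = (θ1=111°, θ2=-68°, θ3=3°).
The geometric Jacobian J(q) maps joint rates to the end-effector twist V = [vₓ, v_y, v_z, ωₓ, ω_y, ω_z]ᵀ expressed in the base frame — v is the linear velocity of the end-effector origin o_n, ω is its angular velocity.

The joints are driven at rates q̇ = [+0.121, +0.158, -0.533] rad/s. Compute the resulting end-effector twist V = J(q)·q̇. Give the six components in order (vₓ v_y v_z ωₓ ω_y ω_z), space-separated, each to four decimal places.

0.0951 0.1799 -0.0400 -0.3246 0.4047 -0.0787

o_n = [-0.3750, 0.9024, 0.8338]
J₁: ẑ×o_n = [-0.9024, -0.3750, 0.0000], ω = ẑ
J2: z=[-0.9336, -0.3584, 0.0000] o=[-0.2294, 0.5975, 0.0000] → [-0.2988, 0.7784, -0.3369, -0.9336, -0.3584, 0.0000]
J3: z=[0.3323, -0.8656, 0.3746] o=[-0.2817, 0.7339, 0.3616] → [-0.4719, -0.1919, -0.0247, 0.3323, -0.8656, 0.3746]
V = J·q̇ = [0.0951, 0.1799, -0.0400, -0.3246, 0.4047, -0.0787]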